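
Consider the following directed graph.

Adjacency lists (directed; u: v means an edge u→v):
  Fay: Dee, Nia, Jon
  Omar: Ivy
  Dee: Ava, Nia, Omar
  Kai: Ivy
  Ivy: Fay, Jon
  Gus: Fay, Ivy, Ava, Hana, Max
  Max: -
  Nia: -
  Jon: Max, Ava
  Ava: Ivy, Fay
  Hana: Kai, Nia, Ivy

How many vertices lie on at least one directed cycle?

6

A vertex is on a directed cycle iff it belongs to a strongly connected component of size ≥ 2 (or has a self-loop).
The vertices on cycles are {Ava, Dee, Fay, Ivy, Jon, Omar} — 6 in total.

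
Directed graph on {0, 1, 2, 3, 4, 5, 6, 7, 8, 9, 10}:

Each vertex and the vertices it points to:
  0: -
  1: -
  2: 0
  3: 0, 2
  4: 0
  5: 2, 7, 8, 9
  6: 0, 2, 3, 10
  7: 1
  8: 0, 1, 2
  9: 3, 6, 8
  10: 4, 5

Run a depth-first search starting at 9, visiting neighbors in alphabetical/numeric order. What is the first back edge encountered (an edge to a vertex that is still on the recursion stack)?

5→9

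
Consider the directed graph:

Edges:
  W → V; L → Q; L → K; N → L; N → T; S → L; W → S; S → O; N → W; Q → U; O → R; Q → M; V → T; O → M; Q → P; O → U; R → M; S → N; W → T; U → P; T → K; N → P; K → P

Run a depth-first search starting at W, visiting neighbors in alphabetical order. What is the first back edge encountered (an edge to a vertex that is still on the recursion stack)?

N→W

DFS from W (visiting neighbors in alphabetical order); mark gray on enter, black on exit:
W gray
  S gray
    L gray
      K gray
        P gray
        P black
      K black
      Q gray
        M gray
        M black
        Q→P: P black — skip
        U gray
          U→P: P black — skip
        U black
      Q black
    L black
    N gray
      N→L: L black — skip
      N→P: P black — skip
      T gray
        T→K: K black — skip
      T black
      N→W: W is gray → back edge
First back edge: N → W.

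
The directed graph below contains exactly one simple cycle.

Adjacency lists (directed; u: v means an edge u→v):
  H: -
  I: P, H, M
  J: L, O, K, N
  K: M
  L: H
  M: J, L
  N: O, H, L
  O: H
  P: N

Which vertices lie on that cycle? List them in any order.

DFS with gray/black marking from M:
M gray
  J gray
    L gray
      H gray
      H black
    L black
    O gray
      O→H: H black — skip
    O black
    K gray
      K→M: M is gray → back edge
Back edge closes the cycle M → J → K → M; its vertices are {J, K, M}.

J, K, M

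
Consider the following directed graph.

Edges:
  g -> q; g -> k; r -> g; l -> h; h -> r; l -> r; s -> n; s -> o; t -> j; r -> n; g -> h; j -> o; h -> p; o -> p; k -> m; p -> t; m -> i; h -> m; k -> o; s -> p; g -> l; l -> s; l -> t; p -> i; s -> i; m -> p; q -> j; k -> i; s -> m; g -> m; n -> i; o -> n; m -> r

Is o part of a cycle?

Yes

o is on a cycle iff o can reach itself via ≥1 edge.
o → p → t → j → o — yes.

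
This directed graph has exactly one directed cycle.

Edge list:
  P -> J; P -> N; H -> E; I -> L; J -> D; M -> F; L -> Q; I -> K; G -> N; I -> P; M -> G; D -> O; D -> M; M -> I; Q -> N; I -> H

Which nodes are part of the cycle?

D, I, J, M, P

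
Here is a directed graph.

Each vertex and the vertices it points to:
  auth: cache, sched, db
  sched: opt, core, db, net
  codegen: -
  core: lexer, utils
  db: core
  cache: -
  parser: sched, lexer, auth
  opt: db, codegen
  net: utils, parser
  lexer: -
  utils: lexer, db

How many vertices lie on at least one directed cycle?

A vertex is on a directed cycle iff it belongs to a strongly connected component of size ≥ 2 (or has a self-loop).
The vertices on cycles are {db, net, auth, core, sched, utils, parser} — 7 in total.

7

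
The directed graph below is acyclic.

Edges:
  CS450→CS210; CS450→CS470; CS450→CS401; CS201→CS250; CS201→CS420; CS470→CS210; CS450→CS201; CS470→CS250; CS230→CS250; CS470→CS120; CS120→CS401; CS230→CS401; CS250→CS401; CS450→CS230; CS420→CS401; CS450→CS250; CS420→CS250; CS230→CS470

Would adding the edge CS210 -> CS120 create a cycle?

No

Adding CS210→CS120 creates a cycle iff CS120 can already reach CS210.
Explore from CS120: no path reaches CS210. The graph stays acyclic.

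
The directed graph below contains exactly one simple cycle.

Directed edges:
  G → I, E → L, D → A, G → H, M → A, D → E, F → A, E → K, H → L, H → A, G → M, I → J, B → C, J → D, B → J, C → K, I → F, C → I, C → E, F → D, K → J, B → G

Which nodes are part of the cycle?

DFS with gray/black marking from E:
E gray
  L gray
  L black
  K gray
    J gray
      D gray
        A gray
        A black
        D→E: E is gray → back edge
Back edge closes the cycle E → K → J → D → E; its vertices are {D, E, J, K}.

D, E, J, K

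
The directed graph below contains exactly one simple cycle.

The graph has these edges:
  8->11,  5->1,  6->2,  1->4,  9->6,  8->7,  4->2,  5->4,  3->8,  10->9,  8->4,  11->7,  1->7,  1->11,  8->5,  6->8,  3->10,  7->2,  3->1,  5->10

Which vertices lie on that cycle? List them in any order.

DFS with gray/black marking from 8:
8 gray
  7 gray
    2 gray
    2 black
  7 black
  4 gray
    4→2: 2 black — skip
  4 black
  11 gray
    11→7: 7 black — skip
  11 black
  5 gray
    5→4: 4 black — skip
    10 gray
      9 gray
        6 gray
          6→2: 2 black — skip
          6→8: 8 is gray → back edge
Back edge closes the cycle 8 → 5 → 10 → 9 → 6 → 8; its vertices are {5, 6, 8, 9, 10}.

5, 6, 8, 9, 10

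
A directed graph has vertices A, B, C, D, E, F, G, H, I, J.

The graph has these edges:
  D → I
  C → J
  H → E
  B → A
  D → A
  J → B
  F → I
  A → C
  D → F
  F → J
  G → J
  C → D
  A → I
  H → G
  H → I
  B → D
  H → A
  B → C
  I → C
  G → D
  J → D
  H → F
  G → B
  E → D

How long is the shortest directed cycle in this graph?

3

For each vertex v, BFS finds the shortest path from v back to v.
The shortest such closed walk is F → J → D → F, length 3.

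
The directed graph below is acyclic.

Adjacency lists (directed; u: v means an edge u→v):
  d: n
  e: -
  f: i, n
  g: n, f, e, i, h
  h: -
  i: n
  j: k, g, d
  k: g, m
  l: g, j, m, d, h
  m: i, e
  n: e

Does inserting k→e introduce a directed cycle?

No

Adding k→e creates a cycle iff e can already reach k.
Explore from e: no path reaches k. The graph stays acyclic.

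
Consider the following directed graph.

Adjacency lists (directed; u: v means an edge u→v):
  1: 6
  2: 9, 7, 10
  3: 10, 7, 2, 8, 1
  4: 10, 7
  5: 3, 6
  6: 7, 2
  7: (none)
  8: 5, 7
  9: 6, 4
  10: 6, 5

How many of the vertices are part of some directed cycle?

9

A vertex is on a directed cycle iff it belongs to a strongly connected component of size ≥ 2 (or has a self-loop).
The vertices on cycles are {1, 2, 3, 4, 5, 6, 8, 9, 10} — 9 in total.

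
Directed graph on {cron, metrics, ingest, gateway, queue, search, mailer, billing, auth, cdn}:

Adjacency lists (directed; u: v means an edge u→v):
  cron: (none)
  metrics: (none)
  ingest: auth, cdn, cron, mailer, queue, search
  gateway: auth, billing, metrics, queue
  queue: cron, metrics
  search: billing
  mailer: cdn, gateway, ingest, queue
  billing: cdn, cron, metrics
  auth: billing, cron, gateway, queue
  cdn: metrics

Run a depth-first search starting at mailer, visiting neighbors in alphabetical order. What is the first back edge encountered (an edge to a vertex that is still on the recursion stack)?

DFS from mailer (visiting neighbors in alphabetical order); mark gray on enter, black on exit:
mailer gray
  cdn gray
    metrics gray
    metrics black
  cdn black
  gateway gray
    auth gray
      billing gray
        billing→cdn: cdn black — skip
        cron gray
        cron black
        billing→metrics: metrics black — skip
      billing black
      auth→cron: cron black — skip
      auth→gateway: gateway is gray → back edge
First back edge: auth → gateway.

auth→gateway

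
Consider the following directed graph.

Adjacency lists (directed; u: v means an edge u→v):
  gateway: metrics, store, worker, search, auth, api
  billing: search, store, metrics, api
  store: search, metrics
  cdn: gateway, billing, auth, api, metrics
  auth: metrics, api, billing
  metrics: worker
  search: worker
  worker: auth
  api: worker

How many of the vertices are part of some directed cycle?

7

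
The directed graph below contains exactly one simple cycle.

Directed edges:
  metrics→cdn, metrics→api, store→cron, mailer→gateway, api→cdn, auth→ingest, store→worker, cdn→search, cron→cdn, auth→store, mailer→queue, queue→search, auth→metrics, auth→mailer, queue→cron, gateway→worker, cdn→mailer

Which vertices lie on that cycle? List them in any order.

cdn, cron, queue, mailer

DFS with gray/black marking from mailer:
mailer gray
  queue gray
    cron gray
      cdn gray
        cdn→mailer: mailer is gray → back edge
Back edge closes the cycle mailer → queue → cron → cdn → mailer; its vertices are {cdn, cron, queue, mailer}.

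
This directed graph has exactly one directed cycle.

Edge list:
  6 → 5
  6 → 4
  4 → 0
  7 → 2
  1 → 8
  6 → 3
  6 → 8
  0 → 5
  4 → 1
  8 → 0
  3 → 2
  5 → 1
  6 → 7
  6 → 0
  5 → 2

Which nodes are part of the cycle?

0, 1, 5, 8

DFS with gray/black marking from 8:
8 gray
  0 gray
    5 gray
      1 gray
        1→8: 8 is gray → back edge
Back edge closes the cycle 8 → 0 → 5 → 1 → 8; its vertices are {0, 1, 5, 8}.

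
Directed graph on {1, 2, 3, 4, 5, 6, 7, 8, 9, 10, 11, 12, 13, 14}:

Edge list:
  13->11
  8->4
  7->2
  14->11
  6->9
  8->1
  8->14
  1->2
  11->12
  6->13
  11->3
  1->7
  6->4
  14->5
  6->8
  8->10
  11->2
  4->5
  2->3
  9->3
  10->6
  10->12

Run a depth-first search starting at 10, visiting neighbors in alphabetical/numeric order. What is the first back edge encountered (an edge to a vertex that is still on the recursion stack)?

DFS from 10 (visiting neighbors in alphabetical/numeric order); mark gray on enter, black on exit:
10 gray
  6 gray
    4 gray
      5 gray
      5 black
    4 black
    8 gray
      1 gray
        2 gray
          3 gray
          3 black
        2 black
        7 gray
          7→2: 2 black — skip
        7 black
      1 black
      8→4: 4 black — skip
      8→10: 10 is gray → back edge
First back edge: 8 → 10.

8→10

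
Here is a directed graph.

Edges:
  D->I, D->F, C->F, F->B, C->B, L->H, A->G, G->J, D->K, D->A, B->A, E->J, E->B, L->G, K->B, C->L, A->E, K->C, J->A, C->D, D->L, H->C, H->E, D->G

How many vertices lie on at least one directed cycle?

A vertex is on a directed cycle iff it belongs to a strongly connected component of size ≥ 2 (or has a self-loop).
The vertices on cycles are {A, B, C, D, E, G, H, J, K, L} — 10 in total.

10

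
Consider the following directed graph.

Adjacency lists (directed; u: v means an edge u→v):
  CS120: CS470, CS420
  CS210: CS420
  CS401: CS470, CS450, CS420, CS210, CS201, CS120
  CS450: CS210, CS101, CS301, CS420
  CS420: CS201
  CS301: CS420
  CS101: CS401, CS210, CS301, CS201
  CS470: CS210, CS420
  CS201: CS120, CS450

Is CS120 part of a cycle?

CS120 is on a cycle iff CS120 can reach itself via ≥1 edge.
CS120 → CS420 → CS201 → CS120 — yes.

Yes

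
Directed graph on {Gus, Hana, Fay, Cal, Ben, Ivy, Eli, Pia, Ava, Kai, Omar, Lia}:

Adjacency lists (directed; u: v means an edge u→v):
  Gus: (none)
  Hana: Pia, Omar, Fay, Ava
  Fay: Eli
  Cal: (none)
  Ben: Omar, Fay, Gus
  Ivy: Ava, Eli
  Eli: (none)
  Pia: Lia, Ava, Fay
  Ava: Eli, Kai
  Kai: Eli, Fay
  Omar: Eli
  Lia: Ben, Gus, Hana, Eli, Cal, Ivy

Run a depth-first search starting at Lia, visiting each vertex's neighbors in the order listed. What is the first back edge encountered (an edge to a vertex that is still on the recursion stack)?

DFS from Lia (visiting each vertex's neighbors in the order listed); mark gray on enter, black on exit:
Lia gray
  Ben gray
    Omar gray
      Eli gray
      Eli black
    Omar black
    Fay gray
      Fay→Eli: Eli black — skip
    Fay black
    Gus gray
    Gus black
  Ben black
  Lia→Gus: Gus black — skip
  Hana gray
    Pia gray
      Pia→Lia: Lia is gray → back edge
First back edge: Pia → Lia.

Pia→Lia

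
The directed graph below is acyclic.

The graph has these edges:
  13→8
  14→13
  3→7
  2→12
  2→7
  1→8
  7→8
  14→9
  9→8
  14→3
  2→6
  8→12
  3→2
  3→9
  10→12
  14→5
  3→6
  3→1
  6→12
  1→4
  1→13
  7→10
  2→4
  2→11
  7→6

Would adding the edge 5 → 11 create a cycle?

Adding 5→11 creates a cycle iff 11 can already reach 5.
Explore from 11: no path reaches 5. The graph stays acyclic.

No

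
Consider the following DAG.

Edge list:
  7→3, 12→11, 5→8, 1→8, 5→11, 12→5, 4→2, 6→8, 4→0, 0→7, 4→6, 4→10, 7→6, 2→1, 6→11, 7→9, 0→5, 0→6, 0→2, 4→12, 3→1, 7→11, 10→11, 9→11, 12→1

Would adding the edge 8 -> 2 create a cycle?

Adding 8→2 creates a cycle iff 2 can already reach 8.
Path from 2: 2 → 1 → 8.
So 2 → … → 8 → 2 is a cycle.

Yes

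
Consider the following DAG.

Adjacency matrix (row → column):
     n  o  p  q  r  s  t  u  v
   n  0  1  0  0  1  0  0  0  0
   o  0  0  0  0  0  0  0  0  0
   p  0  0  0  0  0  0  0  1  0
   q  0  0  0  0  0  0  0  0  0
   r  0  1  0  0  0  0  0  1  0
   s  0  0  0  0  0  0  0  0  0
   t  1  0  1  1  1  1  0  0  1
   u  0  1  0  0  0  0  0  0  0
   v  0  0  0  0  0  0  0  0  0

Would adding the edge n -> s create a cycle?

Adding n→s creates a cycle iff s can already reach n.
Explore from s: no path reaches n. The graph stays acyclic.

No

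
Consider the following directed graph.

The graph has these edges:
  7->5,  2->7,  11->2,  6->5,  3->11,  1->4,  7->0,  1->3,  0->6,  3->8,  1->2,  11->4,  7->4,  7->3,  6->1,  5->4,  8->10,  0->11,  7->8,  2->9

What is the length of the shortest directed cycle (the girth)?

4

For each vertex v, BFS finds the shortest path from v back to v.
The shortest such closed walk is 2 → 7 → 3 → 11 → 2, length 4.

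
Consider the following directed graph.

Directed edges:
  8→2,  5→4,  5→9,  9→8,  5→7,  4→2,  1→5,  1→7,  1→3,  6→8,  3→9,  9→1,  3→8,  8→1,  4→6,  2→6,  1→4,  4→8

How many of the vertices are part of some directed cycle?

A vertex is on a directed cycle iff it belongs to a strongly connected component of size ≥ 2 (or has a self-loop).
The vertices on cycles are {1, 2, 3, 4, 5, 6, 8, 9} — 8 in total.

8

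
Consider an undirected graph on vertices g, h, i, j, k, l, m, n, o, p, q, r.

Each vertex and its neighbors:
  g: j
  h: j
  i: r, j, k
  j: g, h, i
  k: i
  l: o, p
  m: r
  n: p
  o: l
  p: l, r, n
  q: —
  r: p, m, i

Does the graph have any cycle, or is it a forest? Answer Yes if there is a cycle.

DFS, tracking each vertex's parent; an edge to a visited non-parent vertex closes a cycle.
Start from m:
visit m (parent –)
  visit r (parent m)
    visit p (parent r)
      visit l (parent p)
        visit o (parent l)
          o–l: parent, skip
        l–p: parent, skip
      p–r: parent, skip
      visit n (parent p)
        n–p: parent, skip
    r–m: parent, skip
    visit i (parent r)
      i–r: parent, skip
      visit j (parent i)
        visit g (parent j)
          g–j: parent, skip
        visit h (parent j)
          h–j: parent, skip
        j–i: parent, skip
      visit k (parent i)
        k–i: parent, skip
visit q (parent –)
No non-parent visited neighbor found — the graph is a forest.

No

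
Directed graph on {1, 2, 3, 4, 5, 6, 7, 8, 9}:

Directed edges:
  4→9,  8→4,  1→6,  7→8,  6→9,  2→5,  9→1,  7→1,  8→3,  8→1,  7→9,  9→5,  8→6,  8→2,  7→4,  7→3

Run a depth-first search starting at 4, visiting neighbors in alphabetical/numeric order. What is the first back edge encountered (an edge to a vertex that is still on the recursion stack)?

6->9

DFS from 4 (visiting neighbors in alphabetical/numeric order); mark gray on enter, black on exit:
4 gray
  9 gray
    1 gray
      6 gray
        6→9: 9 is gray → back edge
First back edge: 6 → 9.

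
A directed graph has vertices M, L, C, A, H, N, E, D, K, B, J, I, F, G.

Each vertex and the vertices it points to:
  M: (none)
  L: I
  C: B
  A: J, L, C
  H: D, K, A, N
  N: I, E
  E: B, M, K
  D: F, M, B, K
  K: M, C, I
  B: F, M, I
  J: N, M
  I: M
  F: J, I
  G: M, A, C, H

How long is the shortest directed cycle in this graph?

For each vertex v, BFS finds the shortest path from v back to v.
The shortest such closed walk is N → E → B → F → J → N, length 5.

5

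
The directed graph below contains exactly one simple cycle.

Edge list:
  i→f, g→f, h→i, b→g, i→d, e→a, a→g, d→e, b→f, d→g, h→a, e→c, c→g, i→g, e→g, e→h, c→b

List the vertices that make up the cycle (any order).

d, e, h, i

DFS with gray/black marking from e:
e gray
  c gray
    b gray
      f gray
      f black
      g gray
        g→f: f black — skip
      g black
    b black
    c→g: g black — skip
  c black
  h gray
    i gray
      d gray
        d→e: e is gray → back edge
Back edge closes the cycle e → h → i → d → e; its vertices are {d, e, h, i}.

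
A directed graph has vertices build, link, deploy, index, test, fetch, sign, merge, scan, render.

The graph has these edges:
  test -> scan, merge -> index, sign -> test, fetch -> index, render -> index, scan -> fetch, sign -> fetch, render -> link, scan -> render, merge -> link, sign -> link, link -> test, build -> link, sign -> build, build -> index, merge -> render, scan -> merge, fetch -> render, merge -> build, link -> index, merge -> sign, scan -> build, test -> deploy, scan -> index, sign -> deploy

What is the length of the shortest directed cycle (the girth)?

4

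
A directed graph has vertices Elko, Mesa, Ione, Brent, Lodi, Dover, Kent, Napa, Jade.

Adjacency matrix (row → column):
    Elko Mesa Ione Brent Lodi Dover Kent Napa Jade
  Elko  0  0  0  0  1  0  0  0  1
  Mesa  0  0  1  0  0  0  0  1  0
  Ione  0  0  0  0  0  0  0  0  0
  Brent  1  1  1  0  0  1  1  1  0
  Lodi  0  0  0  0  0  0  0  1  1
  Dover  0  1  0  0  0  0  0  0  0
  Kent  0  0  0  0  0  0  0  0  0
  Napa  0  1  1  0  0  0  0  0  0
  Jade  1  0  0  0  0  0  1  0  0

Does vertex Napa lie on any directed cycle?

Napa is on a cycle iff Napa can reach itself via ≥1 edge.
Napa → Mesa → Napa — yes.

Yes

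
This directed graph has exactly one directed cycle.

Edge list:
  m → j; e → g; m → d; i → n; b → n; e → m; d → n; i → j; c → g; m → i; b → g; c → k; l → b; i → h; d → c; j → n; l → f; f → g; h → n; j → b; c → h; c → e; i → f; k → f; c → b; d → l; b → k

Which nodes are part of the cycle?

c, d, e, m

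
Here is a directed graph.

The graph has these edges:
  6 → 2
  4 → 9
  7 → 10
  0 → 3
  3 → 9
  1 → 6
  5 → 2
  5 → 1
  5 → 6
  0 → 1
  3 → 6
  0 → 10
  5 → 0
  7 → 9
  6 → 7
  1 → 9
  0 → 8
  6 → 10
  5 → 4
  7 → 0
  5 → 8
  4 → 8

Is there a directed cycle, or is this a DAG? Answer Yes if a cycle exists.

DFS with white/gray/black marking, starting from 8:
8 gray
8 black
0 gray
  1 gray
    6 gray
      7 gray
        9 gray
        9 black
        7→0: 0 is gray → back edge
Back edge found, so a cycle exists: 0 → 1 → 6 → 7 → 0.

Yes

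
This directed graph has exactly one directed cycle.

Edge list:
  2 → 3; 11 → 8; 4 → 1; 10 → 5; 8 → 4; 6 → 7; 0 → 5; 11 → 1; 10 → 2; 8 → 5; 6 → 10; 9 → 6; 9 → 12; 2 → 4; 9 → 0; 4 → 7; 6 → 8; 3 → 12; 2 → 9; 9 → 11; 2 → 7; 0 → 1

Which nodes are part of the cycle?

2, 6, 9, 10

DFS with gray/black marking from 2:
2 gray
  9 gray
    12 gray
    12 black
    0 gray
      1 gray
      1 black
      5 gray
      5 black
    0 black
    11 gray
      11→1: 1 black — skip
      8 gray
        8→5: 5 black — skip
        4 gray
          7 gray
          7 black
          4→1: 1 black — skip
        4 black
      8 black
    11 black
    6 gray
      10 gray
        10→2: 2 is gray → back edge
Back edge closes the cycle 2 → 9 → 6 → 10 → 2; its vertices are {2, 6, 9, 10}.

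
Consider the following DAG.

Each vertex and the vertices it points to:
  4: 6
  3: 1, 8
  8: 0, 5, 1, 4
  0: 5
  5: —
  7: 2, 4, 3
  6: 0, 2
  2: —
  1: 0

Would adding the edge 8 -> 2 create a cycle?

Adding 8→2 creates a cycle iff 2 can already reach 8.
Explore from 2: no path reaches 8. The graph stays acyclic.

No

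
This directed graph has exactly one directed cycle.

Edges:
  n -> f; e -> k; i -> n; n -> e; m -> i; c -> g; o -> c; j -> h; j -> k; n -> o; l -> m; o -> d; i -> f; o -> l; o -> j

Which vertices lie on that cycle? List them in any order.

DFS with gray/black marking from n:
n gray
  e gray
    k gray
    k black
  e black
  f gray
  f black
  o gray
    d gray
    d black
    l gray
      m gray
        i gray
          i→n: n is gray → back edge
Back edge closes the cycle n → o → l → m → i → n; its vertices are {i, l, m, n, o}.

i, l, m, n, o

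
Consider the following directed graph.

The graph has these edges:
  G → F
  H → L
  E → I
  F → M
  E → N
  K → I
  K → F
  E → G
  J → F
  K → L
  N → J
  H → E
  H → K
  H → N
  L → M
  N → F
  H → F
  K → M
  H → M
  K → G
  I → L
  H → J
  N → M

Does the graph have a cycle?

No

DFS with white/gray/black marking, starting from K:
K gray
  L gray
    M gray
    M black
  L black
  G gray
    F gray
      F→M: M black — skip
    F black
  G black
  K→M: M black — skip
  I gray
    I→L: L black — skip
  I black
  K→F: F black — skip
K black
H gray
  H→K: K black — skip
  H→M: M black — skip
  E gray
    E→G: G black — skip
    N gray
      N→M: M black — skip
      N→F: F black — skip
      J gray
        J→F: F black — skip
      J black
    N black
    E→I: I black — skip
  E black
  H→J: J black — skip
  H→L: L black — skip
  H→F: F black — skip
  H→N: N black — skip
H black
Every edge goes to a white or black vertex — no back edge, so the graph is acyclic.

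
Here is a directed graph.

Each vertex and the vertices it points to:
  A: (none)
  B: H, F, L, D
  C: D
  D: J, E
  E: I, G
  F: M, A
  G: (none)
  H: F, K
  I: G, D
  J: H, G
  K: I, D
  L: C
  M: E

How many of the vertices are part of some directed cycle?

8

A vertex is on a directed cycle iff it belongs to a strongly connected component of size ≥ 2 (or has a self-loop).
The vertices on cycles are {D, E, F, H, I, J, K, M} — 8 in total.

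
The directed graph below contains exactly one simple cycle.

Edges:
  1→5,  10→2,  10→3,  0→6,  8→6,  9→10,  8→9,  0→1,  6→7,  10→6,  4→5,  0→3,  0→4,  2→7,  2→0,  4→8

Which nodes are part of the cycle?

0, 2, 4, 8, 9, 10

DFS with gray/black marking from 0:
0 gray
  1 gray
    5 gray
    5 black
  1 black
  4 gray
    4→5: 5 black — skip
    8 gray
      6 gray
        7 gray
        7 black
      6 black
      9 gray
        10 gray
          3 gray
          3 black
          2 gray
            2→0: 0 is gray → back edge
Back edge closes the cycle 0 → 4 → 8 → 9 → 10 → 2 → 0; its vertices are {0, 2, 4, 8, 9, 10}.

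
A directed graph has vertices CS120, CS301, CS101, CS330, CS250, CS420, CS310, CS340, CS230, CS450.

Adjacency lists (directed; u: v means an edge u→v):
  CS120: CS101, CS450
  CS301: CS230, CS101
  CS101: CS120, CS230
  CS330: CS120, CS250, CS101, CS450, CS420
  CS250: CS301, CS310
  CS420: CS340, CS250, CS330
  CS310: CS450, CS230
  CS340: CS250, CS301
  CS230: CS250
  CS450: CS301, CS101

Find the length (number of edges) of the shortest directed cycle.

For each vertex v, BFS finds the shortest path from v back to v.
The shortest such closed walk is CS420 → CS330 → CS420, length 2.

2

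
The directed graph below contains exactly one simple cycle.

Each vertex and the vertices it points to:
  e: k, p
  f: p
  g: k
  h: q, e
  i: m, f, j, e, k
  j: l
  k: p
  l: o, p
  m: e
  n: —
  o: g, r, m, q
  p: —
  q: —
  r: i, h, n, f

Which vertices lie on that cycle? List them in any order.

DFS with gray/black marking from o:
o gray
  g gray
    k gray
      p gray
      p black
    k black
  g black
  r gray
    i gray
      m gray
        e gray
          e→k: k black — skip
          e→p: p black — skip
        e black
      m black
      f gray
        f→p: p black — skip
      f black
      j gray
        l gray
          l→o: o is gray → back edge
Back edge closes the cycle o → r → i → j → l → o; its vertices are {i, j, l, o, r}.

i, j, l, o, r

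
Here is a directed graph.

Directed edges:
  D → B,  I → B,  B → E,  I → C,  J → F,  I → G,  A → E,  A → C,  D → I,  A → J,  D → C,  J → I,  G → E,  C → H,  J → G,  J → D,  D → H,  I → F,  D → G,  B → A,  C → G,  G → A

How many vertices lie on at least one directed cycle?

7

A vertex is on a directed cycle iff it belongs to a strongly connected component of size ≥ 2 (or has a self-loop).
The vertices on cycles are {A, B, C, D, G, I, J} — 7 in total.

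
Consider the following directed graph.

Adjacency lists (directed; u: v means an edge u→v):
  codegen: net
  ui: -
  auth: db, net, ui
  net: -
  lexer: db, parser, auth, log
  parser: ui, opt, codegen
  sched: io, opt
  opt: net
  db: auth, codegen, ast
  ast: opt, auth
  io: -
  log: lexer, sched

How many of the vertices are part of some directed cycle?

A vertex is on a directed cycle iff it belongs to a strongly connected component of size ≥ 2 (or has a self-loop).
The vertices on cycles are {db, ast, log, auth, lexer} — 5 in total.

5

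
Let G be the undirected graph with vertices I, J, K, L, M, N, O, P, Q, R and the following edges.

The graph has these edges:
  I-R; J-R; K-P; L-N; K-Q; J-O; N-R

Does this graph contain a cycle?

DFS, tracking each vertex's parent; an edge to a visited non-parent vertex closes a cycle.
Start from I:
visit I (parent –)
  visit R (parent I)
    visit J (parent R)
      visit O (parent J)
        O–J: parent, skip
      J–R: parent, skip
    R–I: parent, skip
    visit N (parent R)
      visit L (parent N)
        L–N: parent, skip
      N–R: parent, skip
visit K (parent –)
  visit Q (parent K)
    Q–K: parent, skip
  visit P (parent K)
    P–K: parent, skip
visit M (parent –)
No non-parent visited neighbor found — the graph is a forest.

No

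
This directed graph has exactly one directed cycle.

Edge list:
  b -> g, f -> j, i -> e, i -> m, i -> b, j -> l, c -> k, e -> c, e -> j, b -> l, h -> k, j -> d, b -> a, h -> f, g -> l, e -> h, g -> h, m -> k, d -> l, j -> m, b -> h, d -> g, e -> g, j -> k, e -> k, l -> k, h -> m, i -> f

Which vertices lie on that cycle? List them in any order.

d, f, g, h, j

DFS with gray/black marking from j:
j gray
  m gray
    k gray
    k black
  m black
  l gray
    l→k: k black — skip
  l black
  j→k: k black — skip
  d gray
    d→l: l black — skip
    g gray
      h gray
        h→k: k black — skip
        h→m: m black — skip
        f gray
          f→j: j is gray → back edge
Back edge closes the cycle j → d → g → h → f → j; its vertices are {d, f, g, h, j}.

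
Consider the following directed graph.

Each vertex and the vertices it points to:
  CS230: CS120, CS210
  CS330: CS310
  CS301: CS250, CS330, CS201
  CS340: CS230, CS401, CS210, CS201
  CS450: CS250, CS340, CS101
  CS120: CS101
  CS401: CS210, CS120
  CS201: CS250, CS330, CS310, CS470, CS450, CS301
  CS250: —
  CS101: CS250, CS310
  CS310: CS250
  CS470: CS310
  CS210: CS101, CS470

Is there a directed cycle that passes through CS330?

No

CS330 lies on a cycle iff there is a path from CS330 back to itself.
Exploring from CS330, it never reaches itself; equivalently, its strongly connected component is a singleton.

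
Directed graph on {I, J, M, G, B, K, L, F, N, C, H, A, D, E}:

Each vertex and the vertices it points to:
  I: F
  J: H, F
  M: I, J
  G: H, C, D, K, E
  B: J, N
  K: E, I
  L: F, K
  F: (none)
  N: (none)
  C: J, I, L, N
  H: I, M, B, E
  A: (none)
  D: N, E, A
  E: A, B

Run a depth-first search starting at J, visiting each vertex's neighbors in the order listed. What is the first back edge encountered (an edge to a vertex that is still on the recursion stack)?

DFS from J (visiting each vertex's neighbors in the order listed); mark gray on enter, black on exit:
J gray
  H gray
    I gray
      F gray
      F black
    I black
    M gray
      M→I: I black — skip
      M→J: J is gray → back edge
First back edge: M → J.

M→J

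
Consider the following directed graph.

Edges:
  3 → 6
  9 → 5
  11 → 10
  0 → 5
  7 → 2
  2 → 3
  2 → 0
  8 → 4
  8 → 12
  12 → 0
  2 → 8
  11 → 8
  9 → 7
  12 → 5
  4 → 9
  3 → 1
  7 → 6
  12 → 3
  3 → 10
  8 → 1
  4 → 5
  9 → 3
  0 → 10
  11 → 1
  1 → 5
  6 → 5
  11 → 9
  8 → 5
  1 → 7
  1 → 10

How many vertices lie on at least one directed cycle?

8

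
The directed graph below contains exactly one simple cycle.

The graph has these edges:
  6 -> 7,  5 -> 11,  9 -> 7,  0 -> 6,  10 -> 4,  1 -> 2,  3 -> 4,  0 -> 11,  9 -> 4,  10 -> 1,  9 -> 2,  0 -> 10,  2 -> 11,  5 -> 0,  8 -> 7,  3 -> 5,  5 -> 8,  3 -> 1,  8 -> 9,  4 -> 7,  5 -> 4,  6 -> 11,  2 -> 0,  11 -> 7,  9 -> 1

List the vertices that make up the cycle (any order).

0, 1, 2, 10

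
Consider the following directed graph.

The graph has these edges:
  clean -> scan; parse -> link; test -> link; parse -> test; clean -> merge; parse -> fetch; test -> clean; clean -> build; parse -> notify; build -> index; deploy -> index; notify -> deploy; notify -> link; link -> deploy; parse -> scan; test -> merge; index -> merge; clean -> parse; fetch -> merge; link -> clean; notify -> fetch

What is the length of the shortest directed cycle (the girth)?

3

For each vertex v, BFS finds the shortest path from v back to v.
The shortest such closed walk is parse → test → clean → parse, length 3.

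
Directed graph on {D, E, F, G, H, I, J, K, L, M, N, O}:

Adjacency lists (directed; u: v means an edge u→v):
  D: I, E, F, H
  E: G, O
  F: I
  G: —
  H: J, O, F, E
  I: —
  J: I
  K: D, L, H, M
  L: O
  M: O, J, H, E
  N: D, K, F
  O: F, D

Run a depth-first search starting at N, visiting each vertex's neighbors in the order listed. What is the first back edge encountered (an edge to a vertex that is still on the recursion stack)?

O->D

DFS from N (visiting each vertex's neighbors in the order listed); mark gray on enter, black on exit:
N gray
  D gray
    I gray
    I black
    E gray
      G gray
      G black
      O gray
        F gray
          F→I: I black — skip
        F black
        O→D: D is gray → back edge
First back edge: O → D.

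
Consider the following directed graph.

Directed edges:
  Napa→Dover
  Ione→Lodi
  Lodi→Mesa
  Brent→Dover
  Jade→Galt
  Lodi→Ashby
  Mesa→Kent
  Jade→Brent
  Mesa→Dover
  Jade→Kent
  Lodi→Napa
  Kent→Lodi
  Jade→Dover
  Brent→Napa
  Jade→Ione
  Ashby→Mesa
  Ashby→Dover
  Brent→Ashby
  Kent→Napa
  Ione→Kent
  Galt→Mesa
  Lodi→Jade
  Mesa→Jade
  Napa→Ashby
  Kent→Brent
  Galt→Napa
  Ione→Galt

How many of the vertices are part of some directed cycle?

A vertex is on a directed cycle iff it belongs to a strongly connected component of size ≥ 2 (or has a self-loop).
The vertices on cycles are {Galt, Ione, Jade, Kent, Lodi, Mesa, Napa, Ashby, Brent} — 9 in total.

9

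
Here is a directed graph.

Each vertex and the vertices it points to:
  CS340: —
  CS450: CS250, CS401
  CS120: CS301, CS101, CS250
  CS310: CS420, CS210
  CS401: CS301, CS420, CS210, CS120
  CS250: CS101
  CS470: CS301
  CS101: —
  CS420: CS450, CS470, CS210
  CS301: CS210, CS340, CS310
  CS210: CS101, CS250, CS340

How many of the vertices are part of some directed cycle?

7

A vertex is on a directed cycle iff it belongs to a strongly connected component of size ≥ 2 (or has a self-loop).
The vertices on cycles are {CS120, CS301, CS310, CS401, CS420, CS450, CS470} — 7 in total.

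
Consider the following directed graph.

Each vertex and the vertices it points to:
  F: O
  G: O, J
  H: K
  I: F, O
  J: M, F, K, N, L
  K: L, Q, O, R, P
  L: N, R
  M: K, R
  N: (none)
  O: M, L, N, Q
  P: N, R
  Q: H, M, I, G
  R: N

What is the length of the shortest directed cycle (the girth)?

3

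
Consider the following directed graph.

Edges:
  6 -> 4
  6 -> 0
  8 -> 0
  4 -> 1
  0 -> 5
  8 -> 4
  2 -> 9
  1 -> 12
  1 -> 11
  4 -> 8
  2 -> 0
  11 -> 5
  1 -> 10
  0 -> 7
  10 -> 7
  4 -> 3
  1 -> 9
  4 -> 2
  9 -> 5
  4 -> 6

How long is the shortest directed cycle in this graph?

For each vertex v, BFS finds the shortest path from v back to v.
The shortest such closed walk is 4 → 8 → 4, length 2.

2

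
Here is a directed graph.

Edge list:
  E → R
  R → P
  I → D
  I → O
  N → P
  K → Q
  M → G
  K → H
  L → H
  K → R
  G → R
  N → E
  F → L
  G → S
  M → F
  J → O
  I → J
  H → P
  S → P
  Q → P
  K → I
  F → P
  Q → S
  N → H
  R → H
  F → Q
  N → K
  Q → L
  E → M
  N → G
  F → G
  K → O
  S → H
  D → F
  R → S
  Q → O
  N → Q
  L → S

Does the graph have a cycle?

No

DFS with white/gray/black marking, starting from Q:
Q gray
  P gray
  P black
  O gray
  O black
  L gray
    S gray
      S→P: P black — skip
      H gray
        H→P: P black — skip
      H black
    S black
    L→H: H black — skip
  L black
  Q→S: S black — skip
Q black
G gray
  G→S: S black — skip
  R gray
    R→S: S black — skip
    R→P: P black — skip
    R→H: H black — skip
  R black
G black
I gray
  D gray
    F gray
      F→Q: Q black — skip
      F→L: L black — skip
      F→P: P black — skip
      F→G: G black — skip
    F black
  D black
  J gray
    J→O: O black — skip
  J black
  I→O: O black — skip
I black
E gray
  M gray
    M→F: F black — skip
    M→G: G black — skip
  M black
  E→R: R black — skip
E black
N gray
  K gray
    K→R: R black — skip
    K→I: I black — skip
    K→O: O black — skip
    K→Q: Q black — skip
    K→H: H black — skip
  K black
  N→H: H black — skip
  N→P: P black — skip
  N→E: E black — skip
  N→G: G black — skip
  N→Q: Q black — skip
N black
Every edge goes to a white or black vertex — no back edge, so the graph is acyclic.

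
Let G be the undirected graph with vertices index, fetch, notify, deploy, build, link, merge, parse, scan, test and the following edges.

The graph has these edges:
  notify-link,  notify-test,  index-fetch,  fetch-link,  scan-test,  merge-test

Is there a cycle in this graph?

DFS, tracking each vertex's parent; an edge to a visited non-parent vertex closes a cycle.
Start from parse:
visit parse (parent –)
visit index (parent –)
  visit fetch (parent index)
    fetch–index: parent, skip
    visit link (parent fetch)
      visit notify (parent link)
        visit test (parent notify)
          visit merge (parent test)
            merge–test: parent, skip
          visit scan (parent test)
            scan–test: parent, skip
          test–notify: parent, skip
        notify–link: parent, skip
      link–fetch: parent, skip
visit deploy (parent –)
visit build (parent –)
No non-parent visited neighbor found — the graph is a forest.

No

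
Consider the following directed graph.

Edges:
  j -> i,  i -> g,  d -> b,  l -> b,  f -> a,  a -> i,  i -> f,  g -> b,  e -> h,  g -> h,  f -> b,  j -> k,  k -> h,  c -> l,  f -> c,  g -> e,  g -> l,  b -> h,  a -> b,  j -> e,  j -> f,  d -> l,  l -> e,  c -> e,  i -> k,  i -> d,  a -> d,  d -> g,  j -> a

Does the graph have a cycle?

Yes

DFS with white/gray/black marking, starting from c:
c gray
  e gray
    h gray
    h black
  e black
  l gray
    l→e: e black — skip
    b gray
      b→h: h black — skip
    b black
  l black
c black
a gray
  a→b: b black — skip
  d gray
    d→b: b black — skip
    d→l: l black — skip
    g gray
      g→h: h black — skip
      g→e: e black — skip
      g→b: b black — skip
      g→l: l black — skip
    g black
  d black
  i gray
    i→g: g black — skip
    k gray
      k→h: h black — skip
    k black
    f gray
      f→c: c black — skip
      f→a: a is gray → back edge
Back edge found, so a cycle exists: a → i → f → a.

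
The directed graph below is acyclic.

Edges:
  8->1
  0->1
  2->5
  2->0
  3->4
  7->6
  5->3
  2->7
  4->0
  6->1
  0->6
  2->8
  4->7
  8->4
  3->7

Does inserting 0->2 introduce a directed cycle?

Yes

Adding 0→2 creates a cycle iff 2 can already reach 0.
Path from 2: 2 → 0.
So 2 → … → 0 → 2 is a cycle.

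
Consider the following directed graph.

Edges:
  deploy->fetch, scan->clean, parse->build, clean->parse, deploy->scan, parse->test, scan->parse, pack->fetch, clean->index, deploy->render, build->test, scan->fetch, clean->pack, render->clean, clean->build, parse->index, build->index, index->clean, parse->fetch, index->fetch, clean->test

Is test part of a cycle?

test lies on a cycle iff there is a path from test back to itself.
Exploring from test, it never reaches itself; equivalently, its strongly connected component is a singleton.

No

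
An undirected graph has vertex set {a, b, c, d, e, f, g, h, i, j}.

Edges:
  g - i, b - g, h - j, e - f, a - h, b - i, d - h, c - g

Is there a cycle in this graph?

DFS, tracking each vertex's parent; an edge to a visited non-parent vertex closes a cycle.
Start from i:
visit i (parent –)
  visit g (parent i)
    visit b (parent g)
      b–g: parent, skip
      b–i: i visited and ≠ parent → cycle
Cycle: i – g – b – i.

Yes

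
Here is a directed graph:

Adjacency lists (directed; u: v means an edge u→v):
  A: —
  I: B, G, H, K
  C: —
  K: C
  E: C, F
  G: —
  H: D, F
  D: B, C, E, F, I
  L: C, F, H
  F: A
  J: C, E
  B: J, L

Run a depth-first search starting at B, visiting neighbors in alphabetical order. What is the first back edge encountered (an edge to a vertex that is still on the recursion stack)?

D->B

DFS from B (visiting neighbors in alphabetical order); mark gray on enter, black on exit:
B gray
  J gray
    C gray
    C black
    E gray
      E→C: C black — skip
      F gray
        A gray
        A black
      F black
    E black
  J black
  L gray
    L→C: C black — skip
    L→F: F black — skip
    H gray
      D gray
        D→B: B is gray → back edge
First back edge: D → B.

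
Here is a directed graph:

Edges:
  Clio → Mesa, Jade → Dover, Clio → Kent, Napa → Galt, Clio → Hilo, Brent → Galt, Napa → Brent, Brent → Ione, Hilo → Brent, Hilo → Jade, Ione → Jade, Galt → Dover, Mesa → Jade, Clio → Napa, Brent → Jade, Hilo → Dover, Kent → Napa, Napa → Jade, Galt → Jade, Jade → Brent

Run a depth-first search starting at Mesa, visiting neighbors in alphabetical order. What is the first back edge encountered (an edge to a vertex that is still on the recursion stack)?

Galt→Jade

DFS from Mesa (visiting neighbors in alphabetical order); mark gray on enter, black on exit:
Mesa gray
  Jade gray
    Brent gray
      Galt gray
        Dover gray
        Dover black
        Galt→Jade: Jade is gray → back edge
First back edge: Galt → Jade.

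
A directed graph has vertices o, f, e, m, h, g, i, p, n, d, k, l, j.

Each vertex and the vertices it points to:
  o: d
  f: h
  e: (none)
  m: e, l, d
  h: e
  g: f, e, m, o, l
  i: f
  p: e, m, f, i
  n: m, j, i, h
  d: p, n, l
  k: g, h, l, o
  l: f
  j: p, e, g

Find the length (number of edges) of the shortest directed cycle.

For each vertex v, BFS finds the shortest path from v back to v.
The shortest such closed walk is d → n → m → d, length 3.

3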